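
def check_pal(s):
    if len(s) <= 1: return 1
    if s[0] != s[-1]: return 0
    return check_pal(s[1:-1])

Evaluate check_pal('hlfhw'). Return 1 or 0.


check_pal('hlfhw'): s[0]='h' != s[-1]='w' -> return 0
Result: 0 (not a palindrome)

0


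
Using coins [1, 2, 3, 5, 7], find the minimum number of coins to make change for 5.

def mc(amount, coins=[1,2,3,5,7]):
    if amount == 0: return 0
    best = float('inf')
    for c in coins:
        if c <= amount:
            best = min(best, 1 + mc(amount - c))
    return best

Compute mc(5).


Building up with DP:
mc(0) = 0
mc(1) = min(1+mc(0)=1+0=1) = 1
mc(2) = min(1+mc(1)=1+1=2, 1+mc(0)=1+0=1) = 1
mc(3) = min(1+mc(2)=1+1=2, 1+mc(1)=1+1=2, 1+mc(0)=1+0=1) = 1
mc(4) = min(1+mc(3)=1+1=2, 1+mc(2)=1+1=2, 1+mc(1)=1+1=2) = 2
mc(5) = min(1+mc(4)=1+2=3, 1+mc(3)=1+1=2, 1+mc(2)=1+1=2, 1+mc(0)=1+0=1) = 1

1


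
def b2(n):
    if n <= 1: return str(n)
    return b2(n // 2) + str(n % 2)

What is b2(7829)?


b2(7829) = b2(3914) + '1'
b2(3914) = b2(1957) + '0'
b2(1957) = b2(978) + '1'
b2(978) = b2(489) + '0'
b2(489) = b2(244) + '1'
b2(244) = b2(122) + '0'
b2(122) = b2(61) + '0'
b2(61) = b2(30) + '1'
b2(30) = b2(15) + '0'
b2(15) = b2(7) + '1'
b2(7) = b2(3) + '1'
b2(3) = b2(1) + '1'
b2(1) = '1'  (base case)
Concatenating: '1' + '1' + '1' + '1' + '0' + '1' + '0' + '0' + '1' + '0' + '1' + '0' + '1' = '1111010010101'

1111010010101


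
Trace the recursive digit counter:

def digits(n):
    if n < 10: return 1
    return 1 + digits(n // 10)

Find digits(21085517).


digits(21085517) = 1 + digits(2108551)
digits(2108551) = 1 + digits(210855)
digits(210855) = 1 + digits(21085)
digits(21085) = 1 + digits(2108)
digits(2108) = 1 + digits(210)
digits(210) = 1 + digits(21)
digits(21) = 1 + digits(2)
digits(2) = 1  (base case: 2 < 10)
Unwinding: 1 + 1 + 1 + 1 + 1 + 1 + 1 + 1 = 8

8


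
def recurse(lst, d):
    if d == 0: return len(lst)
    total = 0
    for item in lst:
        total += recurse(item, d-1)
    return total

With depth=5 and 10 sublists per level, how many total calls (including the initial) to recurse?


At depth 0 (root): 1 call
At depth 1: each of 1 parents calls recurse on 10 children = 10 calls
At depth 2: each of 10 parents calls recurse on 10 children = 100 calls
At depth 3: each of 100 parents calls recurse on 10 children = 1000 calls
At depth 4: each of 1000 parents calls recurse on 10 children = 10000 calls
At depth 5: each of 10000 parents calls recurse on 10 children = 100000 calls
Total: 1 + 10 + 100 + 1000 + 10000 + 100000 = 111111

111111


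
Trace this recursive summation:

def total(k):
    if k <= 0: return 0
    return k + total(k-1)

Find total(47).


total(47)
= 47 + 46 + 45 + 44 + 43 + 42 + 41 + 40 + 39 + 38 + 37 + 36 + 35 + 34 + 33 + 32 + 31 + 30 + 29 + 28 + 27 + 26 + 25 + 24 + 23 + 22 + 21 + 20 + 19 + 18 + 17 + 16 + 15 + 14 + 13 + 12 + 11 + 10 + 9 + 8 + 7 + 6 + 5 + 4 + 3 + 2 + 1 + total(0)
= 47 + 46 + 45 + 44 + 43 + 42 + 41 + 40 + 39 + 38 + 37 + 36 + 35 + 34 + 33 + 32 + 31 + 30 + 29 + 28 + 27 + 26 + 25 + 24 + 23 + 22 + 21 + 20 + 19 + 18 + 17 + 16 + 15 + 14 + 13 + 12 + 11 + 10 + 9 + 8 + 7 + 6 + 5 + 4 + 3 + 2 + 1 + 0
= 1128

1128


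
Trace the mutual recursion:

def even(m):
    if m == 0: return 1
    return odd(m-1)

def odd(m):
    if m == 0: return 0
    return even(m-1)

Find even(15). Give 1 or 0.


even(15) = odd(14)
odd(14) = even(13)
even(13) = odd(12)
odd(12) = even(11)
even(11) = odd(10)
odd(10) = even(9)
even(9) = odd(8)
odd(8) = even(7)
even(7) = odd(6)
odd(6) = even(5)
even(5) = odd(4)
odd(4) = even(3)
even(3) = odd(2)
odd(2) = even(1)
even(1) = odd(0)
odd(0) = 0  (base case)
Result: 0

0


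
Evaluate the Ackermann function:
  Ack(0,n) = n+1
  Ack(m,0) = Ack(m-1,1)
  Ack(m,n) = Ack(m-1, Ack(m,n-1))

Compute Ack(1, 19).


Ack(1, 19) = Ack(0, Ack(1, 18))
  Ack(1, 18) = Ack(0, Ack(1, 17))
    Ack(1, 17) = Ack(0, Ack(1, 16))
      Ack(1, 16) = Ack(0, Ack(1, 15))
        Ack(1, 15) = Ack(0, Ack(1, 14))
          Ack(1, 14) = Ack(0, Ack(1, 13))
          Ack(1, 13) = Ack(0, Ack(1, 12))
          Ack(1, 12) = Ack(0, Ack(1, 11))
          Ack(1, 11) = Ack(0, Ack(1, 10))
          Ack(1, 10) = Ack(0, Ack(1, 9))
          Ack(1, 9) = Ack(0, Ack(1, 8))
          Ack(1, 8) = Ack(0, Ack(1, 7))
          Ack(1, 7) = Ack(0, Ack(1, 6))
          Ack(1, 6) = Ack(0, Ack(1, 5))
          Ack(1, 5) = Ack(0, Ack(1, 4))
          Ack(1, 4) = Ack(0, Ack(1, 3))
          Ack(1, 3) = Ack(0, Ack(1, 2))
          Ack(1, 2) = Ack(0, Ack(1, 1))
          Ack(1, 1) = Ack(0, Ack(1, 0))
          Ack(1, 0) = Ack(0, 1)
          Ack(0, 1) = 2
            = Ack(0, 2)
          Ack(0, 2) = 3
            = Ack(0, 3)
          Ack(0, 3) = 4
... (trace truncated)
Result: Ack(1, 19) = 21

21


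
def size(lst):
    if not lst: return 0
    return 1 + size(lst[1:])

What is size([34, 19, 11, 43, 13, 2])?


size([34, 19, 11, 43, 13, 2]) = 1 + size([19, 11, 43, 13, 2])
size([19, 11, 43, 13, 2]) = 1 + size([11, 43, 13, 2])
size([11, 43, 13, 2]) = 1 + size([43, 13, 2])
size([43, 13, 2]) = 1 + size([13, 2])
size([13, 2]) = 1 + size([2])
size([2]) = 1 + size([])
size([]) = 0  (base case)
Unwinding: 1 + 1 + 1 + 1 + 1 + 1 + 0 = 6

6


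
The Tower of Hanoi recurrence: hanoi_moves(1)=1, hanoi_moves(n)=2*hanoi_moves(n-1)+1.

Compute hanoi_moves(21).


hanoi_moves(21) = 2 * hanoi_moves(20) + 1
hanoi_moves(20) = 2 * hanoi_moves(19) + 1
hanoi_moves(19) = 2 * hanoi_moves(18) + 1
hanoi_moves(18) = 2 * hanoi_moves(17) + 1
hanoi_moves(17) = 2 * hanoi_moves(16) + 1
hanoi_moves(16) = 2 * hanoi_moves(15) + 1
hanoi_moves(15) = 2 * hanoi_moves(14) + 1
hanoi_moves(14) = 2 * hanoi_moves(13) + 1
hanoi_moves(13) = 2 * hanoi_moves(12) + 1
hanoi_moves(12) = 2 * hanoi_moves(11) + 1
hanoi_moves(11) = 2 * hanoi_moves(10) + 1
hanoi_moves(10) = 2 * hanoi_moves(9) + 1
hanoi_moves(9) = 2 * hanoi_moves(8) + 1
hanoi_moves(8) = 2 * hanoi_moves(7) + 1
hanoi_moves(7) = 2 * hanoi_moves(6) + 1
hanoi_moves(6) = 2 * hanoi_moves(5) + 1
hanoi_moves(5) = 2 * hanoi_moves(4) + 1
hanoi_moves(4) = 2 * hanoi_moves(3) + 1
hanoi_moves(3) = 2 * hanoi_moves(2) + 1
hanoi_moves(2) = 2 * hanoi_moves(1) + 1
hanoi_moves(1) = 1  (base case)
hanoi_moves(2) = 2 * 1 + 1 = 3
hanoi_moves(3) = 2 * 3 + 1 = 7
hanoi_moves(4) = 2 * 7 + 1 = 15
hanoi_moves(5) = 2 * 15 + 1 = 31
hanoi_moves(6) = 2 * 31 + 1 = 63
hanoi_moves(7) = 2 * 63 + 1 = 127
hanoi_moves(8) = 2 * 127 + 1 = 255
hanoi_moves(9) = 2 * 255 + 1 = 511
hanoi_moves(10) = 2 * 511 + 1 = 1023
hanoi_moves(11) = 2 * 1023 + 1 = 2047
hanoi_moves(12) = 2 * 2047 + 1 = 4095
hanoi_moves(13) = 2 * 4095 + 1 = 8191
hanoi_moves(14) = 2 * 8191 + 1 = 16383
hanoi_moves(15) = 2 * 16383 + 1 = 32767
hanoi_moves(16) = 2 * 32767 + 1 = 65535
hanoi_moves(17) = 2 * 65535 + 1 = 131071
hanoi_moves(18) = 2 * 131071 + 1 = 262143
hanoi_moves(19) = 2 * 262143 + 1 = 524287
hanoi_moves(20) = 2 * 524287 + 1 = 1048575
hanoi_moves(21) = 2 * 1048575 + 1 = 2097151

2097151


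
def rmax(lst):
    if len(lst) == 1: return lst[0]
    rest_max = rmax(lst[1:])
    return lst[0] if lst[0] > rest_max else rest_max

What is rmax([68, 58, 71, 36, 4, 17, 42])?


rmax([68, 58, 71, 36, 4, 17, 42]): compare 68 with rmax([58, 71, 36, 4, 17, 42])
rmax([58, 71, 36, 4, 17, 42]): compare 58 with rmax([71, 36, 4, 17, 42])
rmax([71, 36, 4, 17, 42]): compare 71 with rmax([36, 4, 17, 42])
rmax([36, 4, 17, 42]): compare 36 with rmax([4, 17, 42])
rmax([4, 17, 42]): compare 4 with rmax([17, 42])
rmax([17, 42]): compare 17 with rmax([42])
rmax([42]) = 42  (base case)
Compare 17 with 42 -> 42
Compare 4 with 42 -> 42
Compare 36 with 42 -> 42
Compare 71 with 42 -> 71
Compare 58 with 71 -> 71
Compare 68 with 71 -> 71

71


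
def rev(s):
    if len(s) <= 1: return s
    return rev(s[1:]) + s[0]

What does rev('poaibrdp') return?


rev('poaibrdp') = rev('oaibrdp') + 'p'
rev('oaibrdp') = rev('aibrdp') + 'o'
rev('aibrdp') = rev('ibrdp') + 'a'
rev('ibrdp') = rev('brdp') + 'i'
rev('brdp') = rev('rdp') + 'b'
rev('rdp') = rev('dp') + 'r'
rev('dp') = rev('p') + 'd'
rev('p') = 'p'  (base case)
Concatenating: 'p' + 'd' + 'r' + 'b' + 'i' + 'a' + 'o' + 'p' = 'pdrbiaop'

pdrbiaop


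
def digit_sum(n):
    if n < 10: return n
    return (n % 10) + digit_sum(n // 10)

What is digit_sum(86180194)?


digit_sum(86180194) = 4 + digit_sum(8618019)
digit_sum(8618019) = 9 + digit_sum(861801)
digit_sum(861801) = 1 + digit_sum(86180)
digit_sum(86180) = 0 + digit_sum(8618)
digit_sum(8618) = 8 + digit_sum(861)
digit_sum(861) = 1 + digit_sum(86)
digit_sum(86) = 6 + digit_sum(8)
digit_sum(8) = 8  (base case)
Total: 4 + 9 + 1 + 0 + 8 + 1 + 6 + 8 = 37

37


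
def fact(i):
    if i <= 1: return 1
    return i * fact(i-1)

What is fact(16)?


fact(16)
= 16 * fact(15)
= 16 * 15 * fact(14)
= 16 * 15 * 14 * fact(13)
= 16 * 15 * 14 * 13 * fact(12)
= 16 * 15 * 14 * 13 * 12 * fact(11)
= 16 * 15 * 14 * 13 * 12 * 11 * fact(10)
= 16 * 15 * 14 * 13 * 12 * 11 * 10 * fact(9)
= 16 * 15 * 14 * 13 * 12 * 11 * 10 * 9 * fact(8)
= 16 * 15 * 14 * 13 * 12 * 11 * 10 * 9 * 8 * fact(7)
= 16 * 15 * 14 * 13 * 12 * 11 * 10 * 9 * 8 * 7 * fact(6)
= 16 * 15 * 14 * 13 * 12 * 11 * 10 * 9 * 8 * 7 * 6 * fact(5)
= 16 * 15 * 14 * 13 * 12 * 11 * 10 * 9 * 8 * 7 * 6 * 5 * fact(4)
= 16 * 15 * 14 * 13 * 12 * 11 * 10 * 9 * 8 * 7 * 6 * 5 * 4 * fact(3)
= 16 * 15 * 14 * 13 * 12 * 11 * 10 * 9 * 8 * 7 * 6 * 5 * 4 * 3 * fact(2)
= 16 * 15 * 14 * 13 * 12 * 11 * 10 * 9 * 8 * 7 * 6 * 5 * 4 * 3 * 2 * fact(1)
= 16 * 15 * 14 * 13 * 12 * 11 * 10 * 9 * 8 * 7 * 6 * 5 * 4 * 3 * 2 * 1
= 20922789888000

20922789888000


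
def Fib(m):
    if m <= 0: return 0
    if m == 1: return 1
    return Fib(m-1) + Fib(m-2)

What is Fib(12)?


Computing Fib(12) bottom-up:
Fib(0) = 0
Fib(1) = 1
Fib(2) = Fib(1) + Fib(0) = 1 + 0 = 1
Fib(3) = Fib(2) + Fib(1) = 1 + 1 = 2
Fib(4) = Fib(3) + Fib(2) = 2 + 1 = 3
Fib(5) = Fib(4) + Fib(3) = 3 + 2 = 5
Fib(6) = Fib(5) + Fib(4) = 5 + 3 = 8
Fib(7) = Fib(6) + Fib(5) = 8 + 5 = 13
Fib(8) = Fib(7) + Fib(6) = 13 + 8 = 21
Fib(9) = Fib(8) + Fib(7) = 21 + 13 = 34
Fib(10) = Fib(9) + Fib(8) = 34 + 21 = 55
Fib(11) = Fib(10) + Fib(9) = 55 + 34 = 89
Fib(12) = Fib(11) + Fib(10) = 89 + 55 = 144

144


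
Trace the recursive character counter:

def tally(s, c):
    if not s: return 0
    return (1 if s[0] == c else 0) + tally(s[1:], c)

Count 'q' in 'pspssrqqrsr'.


s[0]='p' != 'q' -> 0
s[0]='s' != 'q' -> 0
s[0]='p' != 'q' -> 0
s[0]='s' != 'q' -> 0
s[0]='s' != 'q' -> 0
s[0]='r' != 'q' -> 0
s[0]='q' == 'q' -> 1
s[0]='q' == 'q' -> 1
s[0]='r' != 'q' -> 0
s[0]='s' != 'q' -> 0
s[0]='r' != 'q' -> 0
Sum: 0 + 0 + 0 + 0 + 0 + 0 + 1 + 1 + 0 + 0 + 0 = 2

2


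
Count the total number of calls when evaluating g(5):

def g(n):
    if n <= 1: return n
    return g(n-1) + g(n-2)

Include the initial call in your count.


Let C(n) = total calls for g(n)
C(0) = 1, C(1) = 1
C(2) = 1 + C(1) + C(0) = 1 + 1 + 1 = 3
C(3) = 1 + C(2) + C(1) = 1 + 3 + 1 = 5
C(4) = 1 + C(3) + C(2) = 1 + 5 + 3 = 9
C(5) = 1 + C(4) + C(3) = 1 + 9 + 5 = 15

15


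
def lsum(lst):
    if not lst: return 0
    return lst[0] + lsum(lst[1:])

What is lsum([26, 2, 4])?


lsum([26, 2, 4]) = 26 + lsum([2, 4])
lsum([2, 4]) = 2 + lsum([4])
lsum([4]) = 4 + lsum([])
lsum([]) = 0  (base case)
Total: 26 + 2 + 4 + 0 = 32

32


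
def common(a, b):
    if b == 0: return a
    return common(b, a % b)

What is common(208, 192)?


common(208, 192) = common(192, 16)
common(192, 16) = common(16, 0)
common(16, 0) = 16  (base case)

16


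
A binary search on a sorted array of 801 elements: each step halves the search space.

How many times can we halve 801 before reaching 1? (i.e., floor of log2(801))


801 / 2 = 400
400 / 2 = 200
200 / 2 = 100
100 / 2 = 50
50 / 2 = 25
25 / 2 = 12
12 / 2 = 6
6 / 2 = 3
3 / 2 = 1
Reached 1 after 9 halvings

9


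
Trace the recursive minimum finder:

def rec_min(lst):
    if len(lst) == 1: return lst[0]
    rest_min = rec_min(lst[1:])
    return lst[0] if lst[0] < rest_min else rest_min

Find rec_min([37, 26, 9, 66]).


rec_min([37, 26, 9, 66]): compare 37 with rec_min([26, 9, 66])
rec_min([26, 9, 66]): compare 26 with rec_min([9, 66])
rec_min([9, 66]): compare 9 with rec_min([66])
rec_min([66]) = 66  (base case)
Compare 9 with 66 -> 9
Compare 26 with 9 -> 9
Compare 37 with 9 -> 9

9


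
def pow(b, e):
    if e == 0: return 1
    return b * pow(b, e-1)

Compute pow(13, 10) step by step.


pow(13, 10)
= 13 * pow(13, 9)
= 13 * 13 * pow(13, 8)
= 13 * 13 * 13 * pow(13, 7)
= 13 * 13 * 13 * 13 * pow(13, 6)
= 13 * 13 * 13 * 13 * 13 * pow(13, 5)
= 13 * 13 * 13 * 13 * 13 * 13 * pow(13, 4)
= 13 * 13 * 13 * 13 * 13 * 13 * 13 * pow(13, 3)
= 13 * 13 * 13 * 13 * 13 * 13 * 13 * 13 * pow(13, 2)
= 13 * 13 * 13 * 13 * 13 * 13 * 13 * 13 * 13 * pow(13, 1)
= 13 * 13 * 13 * 13 * 13 * 13 * 13 * 13 * 13 * 13 * pow(13, 0)
= 13 * 13 * 13 * 13 * 13 * 13 * 13 * 13 * 13 * 13 * 1
= 137858491849

137858491849


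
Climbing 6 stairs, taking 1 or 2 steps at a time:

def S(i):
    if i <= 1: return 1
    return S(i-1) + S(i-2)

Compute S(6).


Building up from base cases:
S(0) = 1
S(1) = 1
S(2) = S(1) + S(0) = 1 + 1 = 2
S(3) = S(2) + S(1) = 2 + 1 = 3
S(4) = S(3) + S(2) = 3 + 2 = 5
S(5) = S(4) + S(3) = 5 + 3 = 8
S(6) = S(5) + S(4) = 8 + 5 = 13

13


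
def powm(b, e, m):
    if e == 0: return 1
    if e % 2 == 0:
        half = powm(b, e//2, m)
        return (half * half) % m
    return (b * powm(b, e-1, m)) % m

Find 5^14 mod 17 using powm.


powm(5, 14, 17): e is even, compute powm(5, 7, 17)
  powm(5, 7, 17): e is odd, compute powm(5, 6, 17)
    powm(5, 6, 17): e is even, compute powm(5, 3, 17)
      powm(5, 3, 17): e is odd, compute powm(5, 2, 17)
        powm(5, 2, 17): e is even, compute powm(5, 1, 17)
          powm(5, 1, 17): e is odd, compute powm(5, 0, 17)
          powm(5, 0, 17) = 1
          (5 * 1) % 17 = 5
        half=5, (5*5) % 17 = 8
      (5 * 8) % 17 = 6
    half=6, (6*6) % 17 = 2
  (5 * 2) % 17 = 10
half=10, (10*10) % 17 = 15

15


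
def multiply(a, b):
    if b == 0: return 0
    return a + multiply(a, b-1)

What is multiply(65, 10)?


multiply(65, 10) = 65 + multiply(65, 9)
multiply(65, 9) = 65 + multiply(65, 8)
multiply(65, 8) = 65 + multiply(65, 7)
multiply(65, 7) = 65 + multiply(65, 6)
multiply(65, 6) = 65 + multiply(65, 5)
multiply(65, 5) = 65 + multiply(65, 4)
multiply(65, 4) = 65 + multiply(65, 3)
multiply(65, 3) = 65 + multiply(65, 2)
multiply(65, 2) = 65 + multiply(65, 1)
multiply(65, 1) = 65 + multiply(65, 0)
multiply(65, 0) = 0  (base case)
Total: 65 + 65 + 65 + 65 + 65 + 65 + 65 + 65 + 65 + 65 + 0 = 650

650


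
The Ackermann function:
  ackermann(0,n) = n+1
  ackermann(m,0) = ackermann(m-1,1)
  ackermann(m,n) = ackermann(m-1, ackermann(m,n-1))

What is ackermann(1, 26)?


ackermann(1, 26) = ackermann(0, ackermann(1, 25))
  ackermann(1, 25) = ackermann(0, ackermann(1, 24))
    ackermann(1, 24) = ackermann(0, ackermann(1, 23))
      ackermann(1, 23) = ackermann(0, ackermann(1, 22))
        ackermann(1, 22) = ackermann(0, ackermann(1, 21))
          ackermann(1, 21) = ackermann(0, ackermann(1, 20))
          ackermann(1, 20) = ackermann(0, ackermann(1, 19))
          ackermann(1, 19) = ackermann(0, ackermann(1, 18))
          ackermann(1, 18) = ackermann(0, ackermann(1, 17))
          ackermann(1, 17) = ackermann(0, ackermann(1, 16))
          ackermann(1, 16) = ackermann(0, ackermann(1, 15))
          ackermann(1, 15) = ackermann(0, ackermann(1, 14))
          ackermann(1, 14) = ackermann(0, ackermann(1, 13))
          ackermann(1, 13) = ackermann(0, ackermann(1, 12))
          ackermann(1, 12) = ackermann(0, ackermann(1, 11))
          ackermann(1, 11) = ackermann(0, ackermann(1, 10))
          ackermann(1, 10) = ackermann(0, ackermann(1, 9))
          ackermann(1, 9) = ackermann(0, ackermann(1, 8))
          ackermann(1, 8) = ackermann(0, ackermann(1, 7))
          ackermann(1, 7) = ackermann(0, ackermann(1, 6))
          ackermann(1, 6) = ackermann(0, ackermann(1, 5))
          ackermann(1, 5) = ackermann(0, ackermann(1, 4))
          ackermann(1, 4) = ackermann(0, ackermann(1, 3))
          ackermann(1, 3) = ackermann(0, ackermann(1, 2))
          ackermann(1, 2) = ackermann(0, ackermann(1, 1))
... (trace truncated)
Result: ackermann(1, 26) = 28

28


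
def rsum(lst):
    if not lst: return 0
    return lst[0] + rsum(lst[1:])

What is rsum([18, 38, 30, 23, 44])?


rsum([18, 38, 30, 23, 44]) = 18 + rsum([38, 30, 23, 44])
rsum([38, 30, 23, 44]) = 38 + rsum([30, 23, 44])
rsum([30, 23, 44]) = 30 + rsum([23, 44])
rsum([23, 44]) = 23 + rsum([44])
rsum([44]) = 44 + rsum([])
rsum([]) = 0  (base case)
Total: 18 + 38 + 30 + 23 + 44 + 0 = 153

153


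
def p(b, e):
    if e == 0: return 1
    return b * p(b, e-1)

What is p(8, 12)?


p(8, 12)
= 8 * p(8, 11)
= 8 * 8 * p(8, 10)
= 8 * 8 * 8 * p(8, 9)
= 8 * 8 * 8 * 8 * p(8, 8)
= 8 * 8 * 8 * 8 * 8 * p(8, 7)
= 8 * 8 * 8 * 8 * 8 * 8 * p(8, 6)
= 8 * 8 * 8 * 8 * 8 * 8 * 8 * p(8, 5)
= 8 * 8 * 8 * 8 * 8 * 8 * 8 * 8 * p(8, 4)
= 8 * 8 * 8 * 8 * 8 * 8 * 8 * 8 * 8 * p(8, 3)
= 8 * 8 * 8 * 8 * 8 * 8 * 8 * 8 * 8 * 8 * p(8, 2)
= 8 * 8 * 8 * 8 * 8 * 8 * 8 * 8 * 8 * 8 * 8 * p(8, 1)
= 8 * 8 * 8 * 8 * 8 * 8 * 8 * 8 * 8 * 8 * 8 * 8 * p(8, 0)
= 8 * 8 * 8 * 8 * 8 * 8 * 8 * 8 * 8 * 8 * 8 * 8 * 1
= 68719476736

68719476736


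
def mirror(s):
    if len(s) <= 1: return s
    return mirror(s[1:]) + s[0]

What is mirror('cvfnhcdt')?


mirror('cvfnhcdt') = mirror('vfnhcdt') + 'c'
mirror('vfnhcdt') = mirror('fnhcdt') + 'v'
mirror('fnhcdt') = mirror('nhcdt') + 'f'
mirror('nhcdt') = mirror('hcdt') + 'n'
mirror('hcdt') = mirror('cdt') + 'h'
mirror('cdt') = mirror('dt') + 'c'
mirror('dt') = mirror('t') + 'd'
mirror('t') = 't'  (base case)
Concatenating: 't' + 'd' + 'c' + 'h' + 'n' + 'f' + 'v' + 'c' = 'tdchnfvc'

tdchnfvc


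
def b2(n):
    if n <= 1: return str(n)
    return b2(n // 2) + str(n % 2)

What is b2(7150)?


b2(7150) = b2(3575) + '0'
b2(3575) = b2(1787) + '1'
b2(1787) = b2(893) + '1'
b2(893) = b2(446) + '1'
b2(446) = b2(223) + '0'
b2(223) = b2(111) + '1'
b2(111) = b2(55) + '1'
b2(55) = b2(27) + '1'
b2(27) = b2(13) + '1'
b2(13) = b2(6) + '1'
b2(6) = b2(3) + '0'
b2(3) = b2(1) + '1'
b2(1) = '1'  (base case)
Concatenating: '1' + '1' + '0' + '1' + '1' + '1' + '1' + '1' + '0' + '1' + '1' + '1' + '0' = '1101111101110'

1101111101110


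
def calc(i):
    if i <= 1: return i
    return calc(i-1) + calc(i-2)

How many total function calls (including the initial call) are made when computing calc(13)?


Let C(n) = total calls for calc(n)
C(0) = 1, C(1) = 1
C(2) = 1 + C(1) + C(0) = 1 + 1 + 1 = 3
C(3) = 1 + C(2) + C(1) = 1 + 3 + 1 = 5
C(4) = 1 + C(3) + C(2) = 1 + 5 + 3 = 9
C(5) = 1 + C(4) + C(3) = 1 + 9 + 5 = 15
C(6) = 1 + C(5) + C(4) = 1 + 15 + 9 = 25
C(7) = 1 + C(6) + C(5) = 1 + 25 + 15 = 41
C(8) = 1 + C(7) + C(6) = 1 + 41 + 25 = 67
C(9) = 1 + C(8) + C(7) = 1 + 67 + 41 = 109
C(10) = 1 + C(9) + C(8) = 1 + 109 + 67 = 177
C(11) = 1 + C(10) + C(9) = 1 + 177 + 109 = 287
C(12) = 1 + C(11) + C(10) = 1 + 287 + 177 = 465
C(13) = 1 + C(12) + C(11) = 1 + 465 + 287 = 753

753


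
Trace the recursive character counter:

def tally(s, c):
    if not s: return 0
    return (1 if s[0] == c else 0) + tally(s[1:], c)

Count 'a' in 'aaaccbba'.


s[0]='a' == 'a' -> 1
s[0]='a' == 'a' -> 1
s[0]='a' == 'a' -> 1
s[0]='c' != 'a' -> 0
s[0]='c' != 'a' -> 0
s[0]='b' != 'a' -> 0
s[0]='b' != 'a' -> 0
s[0]='a' == 'a' -> 1
Sum: 1 + 1 + 1 + 0 + 0 + 0 + 0 + 1 = 4

4


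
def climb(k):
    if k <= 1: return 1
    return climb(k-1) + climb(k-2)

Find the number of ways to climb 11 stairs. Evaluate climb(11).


Building up from base cases:
climb(0) = 1
climb(1) = 1
climb(2) = climb(1) + climb(0) = 1 + 1 = 2
climb(3) = climb(2) + climb(1) = 2 + 1 = 3
climb(4) = climb(3) + climb(2) = 3 + 2 = 5
climb(5) = climb(4) + climb(3) = 5 + 3 = 8
climb(6) = climb(5) + climb(4) = 8 + 5 = 13
climb(7) = climb(6) + climb(5) = 13 + 8 = 21
climb(8) = climb(7) + climb(6) = 21 + 13 = 34
climb(9) = climb(8) + climb(7) = 34 + 21 = 55
climb(10) = climb(9) + climb(8) = 55 + 34 = 89
climb(11) = climb(10) + climb(9) = 89 + 55 = 144

144


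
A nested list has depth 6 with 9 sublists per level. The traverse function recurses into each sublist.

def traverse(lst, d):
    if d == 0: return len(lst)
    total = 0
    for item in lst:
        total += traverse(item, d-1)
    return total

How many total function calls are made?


At depth 0 (root): 1 call
At depth 1: each of 1 parents calls traverse on 9 children = 9 calls
At depth 2: each of 9 parents calls traverse on 9 children = 81 calls
At depth 3: each of 81 parents calls traverse on 9 children = 729 calls
At depth 4: each of 729 parents calls traverse on 9 children = 6561 calls
At depth 5: each of 6561 parents calls traverse on 9 children = 59049 calls
At depth 6: each of 59049 parents calls traverse on 9 children = 531441 calls
Total: 1 + 9 + 81 + 729 + 6561 + 59049 + 531441 = 597871

597871


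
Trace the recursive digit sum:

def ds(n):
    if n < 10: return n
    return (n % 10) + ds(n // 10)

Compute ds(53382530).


ds(53382530) = 0 + ds(5338253)
ds(5338253) = 3 + ds(533825)
ds(533825) = 5 + ds(53382)
ds(53382) = 2 + ds(5338)
ds(5338) = 8 + ds(533)
ds(533) = 3 + ds(53)
ds(53) = 3 + ds(5)
ds(5) = 5  (base case)
Total: 0 + 3 + 5 + 2 + 8 + 3 + 3 + 5 = 29

29


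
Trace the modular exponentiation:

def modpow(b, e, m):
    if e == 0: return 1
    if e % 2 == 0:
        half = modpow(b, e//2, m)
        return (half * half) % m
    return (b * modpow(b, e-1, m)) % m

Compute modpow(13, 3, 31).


modpow(13, 3, 31): e is odd, compute modpow(13, 2, 31)
  modpow(13, 2, 31): e is even, compute modpow(13, 1, 31)
    modpow(13, 1, 31): e is odd, compute modpow(13, 0, 31)
      modpow(13, 0, 31) = 1
    (13 * 1) % 31 = 13
  half=13, (13*13) % 31 = 14
(13 * 14) % 31 = 27

27


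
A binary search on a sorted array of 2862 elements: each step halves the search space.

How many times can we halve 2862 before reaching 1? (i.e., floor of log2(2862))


2862 / 2 = 1431
1431 / 2 = 715
715 / 2 = 357
357 / 2 = 178
178 / 2 = 89
89 / 2 = 44
44 / 2 = 22
22 / 2 = 11
11 / 2 = 5
5 / 2 = 2
2 / 2 = 1
Reached 1 after 11 halvings

11


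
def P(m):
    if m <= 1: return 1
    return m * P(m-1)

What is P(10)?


P(10)
= 10 * P(9)
= 10 * 9 * P(8)
= 10 * 9 * 8 * P(7)
= 10 * 9 * 8 * 7 * P(6)
= 10 * 9 * 8 * 7 * 6 * P(5)
= 10 * 9 * 8 * 7 * 6 * 5 * P(4)
= 10 * 9 * 8 * 7 * 6 * 5 * 4 * P(3)
= 10 * 9 * 8 * 7 * 6 * 5 * 4 * 3 * P(2)
= 10 * 9 * 8 * 7 * 6 * 5 * 4 * 3 * 2 * P(1)
= 10 * 9 * 8 * 7 * 6 * 5 * 4 * 3 * 2 * 1
= 3628800

3628800


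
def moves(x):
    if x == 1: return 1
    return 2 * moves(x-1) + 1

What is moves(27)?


moves(27) = 2 * moves(26) + 1
moves(26) = 2 * moves(25) + 1
moves(25) = 2 * moves(24) + 1
moves(24) = 2 * moves(23) + 1
moves(23) = 2 * moves(22) + 1
moves(22) = 2 * moves(21) + 1
moves(21) = 2 * moves(20) + 1
moves(20) = 2 * moves(19) + 1
moves(19) = 2 * moves(18) + 1
moves(18) = 2 * moves(17) + 1
moves(17) = 2 * moves(16) + 1
moves(16) = 2 * moves(15) + 1
moves(15) = 2 * moves(14) + 1
moves(14) = 2 * moves(13) + 1
moves(13) = 2 * moves(12) + 1
moves(12) = 2 * moves(11) + 1
moves(11) = 2 * moves(10) + 1
moves(10) = 2 * moves(9) + 1
moves(9) = 2 * moves(8) + 1
moves(8) = 2 * moves(7) + 1
moves(7) = 2 * moves(6) + 1
moves(6) = 2 * moves(5) + 1
moves(5) = 2 * moves(4) + 1
moves(4) = 2 * moves(3) + 1
moves(3) = 2 * moves(2) + 1
moves(2) = 2 * moves(1) + 1
moves(1) = 1  (base case)
moves(2) = 2 * 1 + 1 = 3
moves(3) = 2 * 3 + 1 = 7
moves(4) = 2 * 7 + 1 = 15
moves(5) = 2 * 15 + 1 = 31
moves(6) = 2 * 31 + 1 = 63
moves(7) = 2 * 63 + 1 = 127
moves(8) = 2 * 127 + 1 = 255
moves(9) = 2 * 255 + 1 = 511
moves(10) = 2 * 511 + 1 = 1023
moves(11) = 2 * 1023 + 1 = 2047
moves(12) = 2 * 2047 + 1 = 4095
moves(13) = 2 * 4095 + 1 = 8191
moves(14) = 2 * 8191 + 1 = 16383
moves(15) = 2 * 16383 + 1 = 32767
moves(16) = 2 * 32767 + 1 = 65535
moves(17) = 2 * 65535 + 1 = 131071
moves(18) = 2 * 131071 + 1 = 262143
moves(19) = 2 * 262143 + 1 = 524287
moves(20) = 2 * 524287 + 1 = 1048575
moves(21) = 2 * 1048575 + 1 = 2097151
moves(22) = 2 * 2097151 + 1 = 4194303
moves(23) = 2 * 4194303 + 1 = 8388607
moves(24) = 2 * 8388607 + 1 = 16777215
moves(25) = 2 * 16777215 + 1 = 33554431
moves(26) = 2 * 33554431 + 1 = 67108863
moves(27) = 2 * 67108863 + 1 = 134217727

134217727


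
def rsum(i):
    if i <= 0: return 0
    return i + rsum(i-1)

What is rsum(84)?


rsum(84)
= 84 + 83 + 82 + 81 + 80 + 79 + 78 + 77 + 76 + 75 + 74 + 73 + 72 + 71 + 70 + 69 + 68 + 67 + 66 + 65 + 64 + 63 + 62 + 61 + 60 + 59 + 58 + 57 + 56 + 55 + 54 + 53 + 52 + 51 + 50 + 49 + 48 + 47 + 46 + 45 + 44 + 43 + 42 + 41 + 40 + 39 + 38 + 37 + 36 + 35 + 34 + 33 + 32 + 31 + 30 + 29 + 28 + 27 + 26 + 25 + 24 + 23 + 22 + 21 + 20 + 19 + 18 + 17 + 16 + 15 + 14 + 13 + 12 + 11 + 10 + 9 + 8 + 7 + 6 + 5 + 4 + 3 + 2 + 1 + rsum(0)
= 84 + 83 + 82 + 81 + 80 + 79 + 78 + 77 + 76 + 75 + 74 + 73 + 72 + 71 + 70 + 69 + 68 + 67 + 66 + 65 + 64 + 63 + 62 + 61 + 60 + 59 + 58 + 57 + 56 + 55 + 54 + 53 + 52 + 51 + 50 + 49 + 48 + 47 + 46 + 45 + 44 + 43 + 42 + 41 + 40 + 39 + 38 + 37 + 36 + 35 + 34 + 33 + 32 + 31 + 30 + 29 + 28 + 27 + 26 + 25 + 24 + 23 + 22 + 21 + 20 + 19 + 18 + 17 + 16 + 15 + 14 + 13 + 12 + 11 + 10 + 9 + 8 + 7 + 6 + 5 + 4 + 3 + 2 + 1 + 0
= 3570

3570


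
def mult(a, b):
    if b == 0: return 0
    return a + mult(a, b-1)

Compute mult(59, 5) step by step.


mult(59, 5) = 59 + mult(59, 4)
mult(59, 4) = 59 + mult(59, 3)
mult(59, 3) = 59 + mult(59, 2)
mult(59, 2) = 59 + mult(59, 1)
mult(59, 1) = 59 + mult(59, 0)
mult(59, 0) = 0  (base case)
Total: 59 + 59 + 59 + 59 + 59 + 0 = 295

295


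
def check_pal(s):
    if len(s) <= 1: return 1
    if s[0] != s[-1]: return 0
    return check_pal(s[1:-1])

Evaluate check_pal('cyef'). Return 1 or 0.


check_pal('cyef'): s[0]='c' != s[-1]='f' -> return 0
Result: 0 (not a palindrome)

0


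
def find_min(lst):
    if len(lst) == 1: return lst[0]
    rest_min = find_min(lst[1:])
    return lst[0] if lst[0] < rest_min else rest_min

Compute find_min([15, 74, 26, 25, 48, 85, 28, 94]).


find_min([15, 74, 26, 25, 48, 85, 28, 94]): compare 15 with find_min([74, 26, 25, 48, 85, 28, 94])
find_min([74, 26, 25, 48, 85, 28, 94]): compare 74 with find_min([26, 25, 48, 85, 28, 94])
find_min([26, 25, 48, 85, 28, 94]): compare 26 with find_min([25, 48, 85, 28, 94])
find_min([25, 48, 85, 28, 94]): compare 25 with find_min([48, 85, 28, 94])
find_min([48, 85, 28, 94]): compare 48 with find_min([85, 28, 94])
find_min([85, 28, 94]): compare 85 with find_min([28, 94])
find_min([28, 94]): compare 28 with find_min([94])
find_min([94]) = 94  (base case)
Compare 28 with 94 -> 28
Compare 85 with 28 -> 28
Compare 48 with 28 -> 28
Compare 25 with 28 -> 25
Compare 26 with 25 -> 25
Compare 74 with 25 -> 25
Compare 15 with 25 -> 15

15


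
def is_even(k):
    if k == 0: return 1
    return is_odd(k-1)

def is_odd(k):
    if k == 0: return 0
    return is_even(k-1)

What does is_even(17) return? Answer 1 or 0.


is_even(17) = is_odd(16)
is_odd(16) = is_even(15)
is_even(15) = is_odd(14)
is_odd(14) = is_even(13)
is_even(13) = is_odd(12)
is_odd(12) = is_even(11)
is_even(11) = is_odd(10)
is_odd(10) = is_even(9)
is_even(9) = is_odd(8)
is_odd(8) = is_even(7)
is_even(7) = is_odd(6)
is_odd(6) = is_even(5)
is_even(5) = is_odd(4)
is_odd(4) = is_even(3)
is_even(3) = is_odd(2)
is_odd(2) = is_even(1)
is_even(1) = is_odd(0)
is_odd(0) = 0  (base case)
Result: 0

0


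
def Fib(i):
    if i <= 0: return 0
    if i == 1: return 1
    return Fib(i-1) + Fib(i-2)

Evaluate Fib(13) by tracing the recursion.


Computing Fib(13) bottom-up:
Fib(0) = 0
Fib(1) = 1
Fib(2) = Fib(1) + Fib(0) = 1 + 0 = 1
Fib(3) = Fib(2) + Fib(1) = 1 + 1 = 2
Fib(4) = Fib(3) + Fib(2) = 2 + 1 = 3
Fib(5) = Fib(4) + Fib(3) = 3 + 2 = 5
Fib(6) = Fib(5) + Fib(4) = 5 + 3 = 8
Fib(7) = Fib(6) + Fib(5) = 8 + 5 = 13
Fib(8) = Fib(7) + Fib(6) = 13 + 8 = 21
Fib(9) = Fib(8) + Fib(7) = 21 + 13 = 34
Fib(10) = Fib(9) + Fib(8) = 34 + 21 = 55
Fib(11) = Fib(10) + Fib(9) = 55 + 34 = 89
Fib(12) = Fib(11) + Fib(10) = 89 + 55 = 144
Fib(13) = Fib(12) + Fib(11) = 144 + 89 = 233

233


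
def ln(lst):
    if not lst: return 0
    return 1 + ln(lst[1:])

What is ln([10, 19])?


ln([10, 19]) = 1 + ln([19])
ln([19]) = 1 + ln([])
ln([]) = 0  (base case)
Unwinding: 1 + 1 + 0 = 2

2


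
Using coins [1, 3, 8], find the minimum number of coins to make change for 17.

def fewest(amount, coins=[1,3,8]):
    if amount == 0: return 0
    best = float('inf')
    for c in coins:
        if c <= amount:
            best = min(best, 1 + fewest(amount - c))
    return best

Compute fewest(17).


Building up with DP:
fewest(0) = 0
fewest(1) = min(1+fewest(0)=1+0=1) = 1
fewest(2) = min(1+fewest(1)=1+1=2) = 2
fewest(3) = min(1+fewest(2)=1+2=3, 1+fewest(0)=1+0=1) = 1
fewest(4) = min(1+fewest(3)=1+1=2, 1+fewest(1)=1+1=2) = 2
fewest(5) = min(1+fewest(4)=1+2=3, 1+fewest(2)=1+2=3) = 3
fewest(6) = min(1+fewest(5)=1+3=4, 1+fewest(3)=1+1=2) = 2
fewest(7) = min(1+fewest(6)=1+2=3, 1+fewest(4)=1+2=3) = 3
fewest(8) = min(1+fewest(7)=1+3=4, 1+fewest(5)=1+3=4, 1+fewest(0)=1+0=1) = 1
fewest(9) = min(1+fewest(8)=1+1=2, 1+fewest(6)=1+2=3, 1+fewest(1)=1+1=2) = 2
fewest(10) = min(1+fewest(9)=1+2=3, 1+fewest(7)=1+3=4, 1+fewest(2)=1+2=3) = 3
fewest(11) = min(1+fewest(10)=1+3=4, 1+fewest(8)=1+1=2, 1+fewest(3)=1+1=2) = 2
fewest(12) = min(1+fewest(11)=1+2=3, 1+fewest(9)=1+2=3, 1+fewest(4)=1+2=3) = 3
fewest(13) = min(1+fewest(12)=1+3=4, 1+fewest(10)=1+3=4, 1+fewest(5)=1+3=4) = 4
fewest(14) = min(1+fewest(13)=1+4=5, 1+fewest(11)=1+2=3, 1+fewest(6)=1+2=3) = 3
fewest(15) = min(1+fewest(14)=1+3=4, 1+fewest(12)=1+3=4, 1+fewest(7)=1+3=4) = 4
fewest(16) = min(1+fewest(15)=1+4=5, 1+fewest(13)=1+4=5, 1+fewest(8)=1+1=2) = 2
fewest(17) = min(1+fewest(16)=1+2=3, 1+fewest(14)=1+3=4, 1+fewest(9)=1+2=3) = 3

3


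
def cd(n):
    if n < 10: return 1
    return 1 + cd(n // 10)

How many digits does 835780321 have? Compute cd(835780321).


cd(835780321) = 1 + cd(83578032)
cd(83578032) = 1 + cd(8357803)
cd(8357803) = 1 + cd(835780)
cd(835780) = 1 + cd(83578)
cd(83578) = 1 + cd(8357)
cd(8357) = 1 + cd(835)
cd(835) = 1 + cd(83)
cd(83) = 1 + cd(8)
cd(8) = 1  (base case: 8 < 10)
Unwinding: 1 + 1 + 1 + 1 + 1 + 1 + 1 + 1 + 1 = 9

9


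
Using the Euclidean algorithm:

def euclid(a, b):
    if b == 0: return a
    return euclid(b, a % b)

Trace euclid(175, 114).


euclid(175, 114) = euclid(114, 61)
euclid(114, 61) = euclid(61, 53)
euclid(61, 53) = euclid(53, 8)
euclid(53, 8) = euclid(8, 5)
euclid(8, 5) = euclid(5, 3)
euclid(5, 3) = euclid(3, 2)
euclid(3, 2) = euclid(2, 1)
euclid(2, 1) = euclid(1, 0)
euclid(1, 0) = 1  (base case)

1


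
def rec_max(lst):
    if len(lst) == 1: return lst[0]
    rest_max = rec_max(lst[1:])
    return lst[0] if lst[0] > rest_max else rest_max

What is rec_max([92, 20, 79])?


rec_max([92, 20, 79]): compare 92 with rec_max([20, 79])
rec_max([20, 79]): compare 20 with rec_max([79])
rec_max([79]) = 79  (base case)
Compare 20 with 79 -> 79
Compare 92 with 79 -> 92

92


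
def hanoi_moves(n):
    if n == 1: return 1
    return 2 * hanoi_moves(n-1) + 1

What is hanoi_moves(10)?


hanoi_moves(10) = 2 * hanoi_moves(9) + 1
hanoi_moves(9) = 2 * hanoi_moves(8) + 1
hanoi_moves(8) = 2 * hanoi_moves(7) + 1
hanoi_moves(7) = 2 * hanoi_moves(6) + 1
hanoi_moves(6) = 2 * hanoi_moves(5) + 1
hanoi_moves(5) = 2 * hanoi_moves(4) + 1
hanoi_moves(4) = 2 * hanoi_moves(3) + 1
hanoi_moves(3) = 2 * hanoi_moves(2) + 1
hanoi_moves(2) = 2 * hanoi_moves(1) + 1
hanoi_moves(1) = 1  (base case)
hanoi_moves(2) = 2 * 1 + 1 = 3
hanoi_moves(3) = 2 * 3 + 1 = 7
hanoi_moves(4) = 2 * 7 + 1 = 15
hanoi_moves(5) = 2 * 15 + 1 = 31
hanoi_moves(6) = 2 * 31 + 1 = 63
hanoi_moves(7) = 2 * 63 + 1 = 127
hanoi_moves(8) = 2 * 127 + 1 = 255
hanoi_moves(9) = 2 * 255 + 1 = 511
hanoi_moves(10) = 2 * 511 + 1 = 1023

1023


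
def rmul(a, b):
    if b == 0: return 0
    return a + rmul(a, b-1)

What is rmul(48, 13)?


rmul(48, 13) = 48 + rmul(48, 12)
rmul(48, 12) = 48 + rmul(48, 11)
rmul(48, 11) = 48 + rmul(48, 10)
rmul(48, 10) = 48 + rmul(48, 9)
rmul(48, 9) = 48 + rmul(48, 8)
rmul(48, 8) = 48 + rmul(48, 7)
rmul(48, 7) = 48 + rmul(48, 6)
rmul(48, 6) = 48 + rmul(48, 5)
rmul(48, 5) = 48 + rmul(48, 4)
rmul(48, 4) = 48 + rmul(48, 3)
rmul(48, 3) = 48 + rmul(48, 2)
rmul(48, 2) = 48 + rmul(48, 1)
rmul(48, 1) = 48 + rmul(48, 0)
rmul(48, 0) = 0  (base case)
Total: 48 + 48 + 48 + 48 + 48 + 48 + 48 + 48 + 48 + 48 + 48 + 48 + 48 + 0 = 624

624


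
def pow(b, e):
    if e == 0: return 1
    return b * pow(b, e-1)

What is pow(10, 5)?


pow(10, 5)
= 10 * pow(10, 4)
= 10 * 10 * pow(10, 3)
= 10 * 10 * 10 * pow(10, 2)
= 10 * 10 * 10 * 10 * pow(10, 1)
= 10 * 10 * 10 * 10 * 10 * pow(10, 0)
= 10 * 10 * 10 * 10 * 10 * 1
= 100000

100000


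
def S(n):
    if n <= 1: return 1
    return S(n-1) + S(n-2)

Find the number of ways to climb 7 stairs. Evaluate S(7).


Building up from base cases:
S(0) = 1
S(1) = 1
S(2) = S(1) + S(0) = 1 + 1 = 2
S(3) = S(2) + S(1) = 2 + 1 = 3
S(4) = S(3) + S(2) = 3 + 2 = 5
S(5) = S(4) + S(3) = 5 + 3 = 8
S(6) = S(5) + S(4) = 8 + 5 = 13
S(7) = S(6) + S(5) = 13 + 8 = 21

21


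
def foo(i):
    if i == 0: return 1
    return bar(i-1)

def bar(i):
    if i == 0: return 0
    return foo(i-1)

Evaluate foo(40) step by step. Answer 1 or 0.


foo(40) = bar(39)
bar(39) = foo(38)
foo(38) = bar(37)
bar(37) = foo(36)
foo(36) = bar(35)
bar(35) = foo(34)
foo(34) = bar(33)
bar(33) = foo(32)
foo(32) = bar(31)
bar(31) = foo(30)
foo(30) = bar(29)
bar(29) = foo(28)
foo(28) = bar(27)
bar(27) = foo(26)
foo(26) = bar(25)
bar(25) = foo(24)
foo(24) = bar(23)
bar(23) = foo(22)
foo(22) = bar(21)
bar(21) = foo(20)
foo(20) = bar(19)
bar(19) = foo(18)
foo(18) = bar(17)
bar(17) = foo(16)
foo(16) = bar(15)
bar(15) = foo(14)
foo(14) = bar(13)
bar(13) = foo(12)
foo(12) = bar(11)
bar(11) = foo(10)
foo(10) = bar(9)
bar(9) = foo(8)
foo(8) = bar(7)
bar(7) = foo(6)
foo(6) = bar(5)
bar(5) = foo(4)
foo(4) = bar(3)
bar(3) = foo(2)
foo(2) = bar(1)
bar(1) = foo(0)
foo(0) = 1  (base case)
Result: 1

1


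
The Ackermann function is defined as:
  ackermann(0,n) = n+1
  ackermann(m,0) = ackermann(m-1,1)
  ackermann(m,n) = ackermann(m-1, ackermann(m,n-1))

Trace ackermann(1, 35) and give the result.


ackermann(1, 35) = ackermann(0, ackermann(1, 34))
  ackermann(1, 34) = ackermann(0, ackermann(1, 33))
    ackermann(1, 33) = ackermann(0, ackermann(1, 32))
      ackermann(1, 32) = ackermann(0, ackermann(1, 31))
        ackermann(1, 31) = ackermann(0, ackermann(1, 30))
          ackermann(1, 30) = ackermann(0, ackermann(1, 29))
          ackermann(1, 29) = ackermann(0, ackermann(1, 28))
          ackermann(1, 28) = ackermann(0, ackermann(1, 27))
          ackermann(1, 27) = ackermann(0, ackermann(1, 26))
          ackermann(1, 26) = ackermann(0, ackermann(1, 25))
          ackermann(1, 25) = ackermann(0, ackermann(1, 24))
          ackermann(1, 24) = ackermann(0, ackermann(1, 23))
          ackermann(1, 23) = ackermann(0, ackermann(1, 22))
          ackermann(1, 22) = ackermann(0, ackermann(1, 21))
          ackermann(1, 21) = ackermann(0, ackermann(1, 20))
          ackermann(1, 20) = ackermann(0, ackermann(1, 19))
          ackermann(1, 19) = ackermann(0, ackermann(1, 18))
          ackermann(1, 18) = ackermann(0, ackermann(1, 17))
          ackermann(1, 17) = ackermann(0, ackermann(1, 16))
          ackermann(1, 16) = ackermann(0, ackermann(1, 15))
          ackermann(1, 15) = ackermann(0, ackermann(1, 14))
          ackermann(1, 14) = ackermann(0, ackermann(1, 13))
          ackermann(1, 13) = ackermann(0, ackermann(1, 12))
          ackermann(1, 12) = ackermann(0, ackermann(1, 11))
          ackermann(1, 11) = ackermann(0, ackermann(1, 10))
... (trace truncated)
Result: ackermann(1, 35) = 37

37


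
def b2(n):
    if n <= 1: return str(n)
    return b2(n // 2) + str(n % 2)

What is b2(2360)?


b2(2360) = b2(1180) + '0'
b2(1180) = b2(590) + '0'
b2(590) = b2(295) + '0'
b2(295) = b2(147) + '1'
b2(147) = b2(73) + '1'
b2(73) = b2(36) + '1'
b2(36) = b2(18) + '0'
b2(18) = b2(9) + '0'
b2(9) = b2(4) + '1'
b2(4) = b2(2) + '0'
b2(2) = b2(1) + '0'
b2(1) = '1'  (base case)
Concatenating: '1' + '0' + '0' + '1' + '0' + '0' + '1' + '1' + '1' + '0' + '0' + '0' = '100100111000'

100100111000


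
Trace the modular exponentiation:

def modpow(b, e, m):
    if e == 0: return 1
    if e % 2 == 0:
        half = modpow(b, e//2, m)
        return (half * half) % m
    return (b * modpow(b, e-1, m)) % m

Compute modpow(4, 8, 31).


modpow(4, 8, 31): e is even, compute modpow(4, 4, 31)
  modpow(4, 4, 31): e is even, compute modpow(4, 2, 31)
    modpow(4, 2, 31): e is even, compute modpow(4, 1, 31)
      modpow(4, 1, 31): e is odd, compute modpow(4, 0, 31)
        modpow(4, 0, 31) = 1
      (4 * 1) % 31 = 4
    half=4, (4*4) % 31 = 16
  half=16, (16*16) % 31 = 8
half=8, (8*8) % 31 = 2

2


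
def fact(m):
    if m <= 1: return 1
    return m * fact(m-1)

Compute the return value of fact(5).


fact(5)
= 5 * fact(4)
= 5 * 4 * fact(3)
= 5 * 4 * 3 * fact(2)
= 5 * 4 * 3 * 2 * fact(1)
= 5 * 4 * 3 * 2 * 1
= 120

120


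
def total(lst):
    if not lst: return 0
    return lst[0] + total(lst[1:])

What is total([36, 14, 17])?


total([36, 14, 17]) = 36 + total([14, 17])
total([14, 17]) = 14 + total([17])
total([17]) = 17 + total([])
total([]) = 0  (base case)
Total: 36 + 14 + 17 + 0 = 67

67


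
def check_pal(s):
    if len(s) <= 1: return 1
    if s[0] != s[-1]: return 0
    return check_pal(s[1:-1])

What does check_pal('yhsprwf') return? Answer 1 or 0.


check_pal('yhsprwf'): s[0]='y' != s[-1]='f' -> return 0
Result: 0 (not a palindrome)

0


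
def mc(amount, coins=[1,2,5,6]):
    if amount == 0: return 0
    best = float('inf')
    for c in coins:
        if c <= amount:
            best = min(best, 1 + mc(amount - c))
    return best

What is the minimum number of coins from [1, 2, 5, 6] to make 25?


Building up with DP:
mc(0) = 0
mc(1) = min(1+mc(0)=1+0=1) = 1
mc(2) = min(1+mc(1)=1+1=2, 1+mc(0)=1+0=1) = 1
mc(3) = min(1+mc(2)=1+1=2, 1+mc(1)=1+1=2) = 2
mc(4) = min(1+mc(3)=1+2=3, 1+mc(2)=1+1=2) = 2
mc(5) = min(1+mc(4)=1+2=3, 1+mc(3)=1+2=3, 1+mc(0)=1+0=1) = 1
mc(6) = min(1+mc(5)=1+1=2, 1+mc(4)=1+2=3, 1+mc(1)=1+1=2, 1+mc(0)=1+0=1) = 1
mc(7) = min(1+mc(6)=1+1=2, 1+mc(5)=1+1=2, 1+mc(2)=1+1=2, 1+mc(1)=1+1=2) = 2
mc(8) = min(1+mc(7)=1+2=3, 1+mc(6)=1+1=2, 1+mc(3)=1+2=3, 1+mc(2)=1+1=2) = 2
mc(9) = min(1+mc(8)=1+2=3, 1+mc(7)=1+2=3, 1+mc(4)=1+2=3, 1+mc(3)=1+2=3) = 3
mc(10) = min(1+mc(9)=1+3=4, 1+mc(8)=1+2=3, 1+mc(5)=1+1=2, 1+mc(4)=1+2=3) = 2
mc(11) = min(1+mc(10)=1+2=3, 1+mc(9)=1+3=4, 1+mc(6)=1+1=2, 1+mc(5)=1+1=2) = 2
mc(12) = min(1+mc(11)=1+2=3, 1+mc(10)=1+2=3, 1+mc(7)=1+2=3, 1+mc(6)=1+1=2) = 2
mc(13) = min(1+mc(12)=1+2=3, 1+mc(11)=1+2=3, 1+mc(8)=1+2=3, 1+mc(7)=1+2=3) = 3
mc(14) = min(1+mc(13)=1+3=4, 1+mc(12)=1+2=3, 1+mc(9)=1+3=4, 1+mc(8)=1+2=3) = 3
mc(15) = min(1+mc(14)=1+3=4, 1+mc(13)=1+3=4, 1+mc(10)=1+2=3, 1+mc(9)=1+3=4) = 3
mc(16) = min(1+mc(15)=1+3=4, 1+mc(14)=1+3=4, 1+mc(11)=1+2=3, 1+mc(10)=1+2=3) = 3
mc(17) = min(1+mc(16)=1+3=4, 1+mc(15)=1+3=4, 1+mc(12)=1+2=3, 1+mc(11)=1+2=3) = 3
mc(18) = min(1+mc(17)=1+3=4, 1+mc(16)=1+3=4, 1+mc(13)=1+3=4, 1+mc(12)=1+2=3) = 3
mc(19) = min(1+mc(18)=1+3=4, 1+mc(17)=1+3=4, 1+mc(14)=1+3=4, 1+mc(13)=1+3=4) = 4
mc(20) = min(1+mc(19)=1+4=5, 1+mc(18)=1+3=4, 1+mc(15)=1+3=4, 1+mc(14)=1+3=4) = 4
mc(21) = min(1+mc(20)=1+4=5, 1+mc(19)=1+4=5, 1+mc(16)=1+3=4, 1+mc(15)=1+3=4) = 4
mc(22) = min(1+mc(21)=1+4=5, 1+mc(20)=1+4=5, 1+mc(17)=1+3=4, 1+mc(16)=1+3=4) = 4
mc(23) = min(1+mc(22)=1+4=5, 1+mc(21)=1+4=5, 1+mc(18)=1+3=4, 1+mc(17)=1+3=4) = 4
mc(24) = min(1+mc(23)=1+4=5, 1+mc(22)=1+4=5, 1+mc(19)=1+4=5, 1+mc(18)=1+3=4) = 4
mc(25) = min(1+mc(24)=1+4=5, 1+mc(23)=1+4=5, 1+mc(20)=1+4=5, 1+mc(19)=1+4=5) = 5

5


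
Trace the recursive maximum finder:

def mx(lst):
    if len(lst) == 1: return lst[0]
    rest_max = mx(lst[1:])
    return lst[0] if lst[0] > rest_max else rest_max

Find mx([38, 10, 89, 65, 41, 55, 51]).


mx([38, 10, 89, 65, 41, 55, 51]): compare 38 with mx([10, 89, 65, 41, 55, 51])
mx([10, 89, 65, 41, 55, 51]): compare 10 with mx([89, 65, 41, 55, 51])
mx([89, 65, 41, 55, 51]): compare 89 with mx([65, 41, 55, 51])
mx([65, 41, 55, 51]): compare 65 with mx([41, 55, 51])
mx([41, 55, 51]): compare 41 with mx([55, 51])
mx([55, 51]): compare 55 with mx([51])
mx([51]) = 51  (base case)
Compare 55 with 51 -> 55
Compare 41 with 55 -> 55
Compare 65 with 55 -> 65
Compare 89 with 65 -> 89
Compare 10 with 89 -> 89
Compare 38 with 89 -> 89

89
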